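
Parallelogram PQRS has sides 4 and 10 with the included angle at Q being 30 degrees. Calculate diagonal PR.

Law of cosines: d^2 = 4^2 + 10^2 - 2(4)(10)cos(30°) = 116 - 40*sqrt(3), so d = 2*sqrt(29 - 10*sqrt(3)).

2*sqrt(29 - 10*sqrt(3))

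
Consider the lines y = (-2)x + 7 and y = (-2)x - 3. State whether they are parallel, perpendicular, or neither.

Slope of line 1: m1 = -2
Slope of line 2: m2 = -2
m1 = m2, so the lines are parallel.

Parallel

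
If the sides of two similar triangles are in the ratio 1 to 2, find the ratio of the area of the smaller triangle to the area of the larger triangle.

The ratio of areas of similar triangles equals the square of the side ratio.
Side ratio = 1:2
Area ratio = (1/2)^2 = 1/4 = 1:4

1:4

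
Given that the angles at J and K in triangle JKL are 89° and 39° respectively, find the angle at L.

By the triangle angle sum property, the three interior angles of any triangle add up to 180°.
We know angle J = 89° and angle K = 39°, so their sum is 128°.
Therefore angle L = 180° - 128° = 52°.

52 degrees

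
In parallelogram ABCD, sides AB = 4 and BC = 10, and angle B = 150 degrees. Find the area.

Area = a * b * sin(theta)
Area = 4 * 10 * sin(150 degrees)
Area = 40 * 1/2
Area = 20

20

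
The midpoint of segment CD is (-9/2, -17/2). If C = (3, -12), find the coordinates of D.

Using the midpoint formula: M = ((x1 + x2)/2, (y1 + y2)/2)
We know M = (-9/2, -17/2) and C = (3, -12)
For x: -9/2 = (3 + x2)/2, so x2 = 2*-9/2 - 3 = -12
For y: -17/2 = (-12 + y2)/2, so y2 = 2*-17/2 - -12 = -5
D = (-12, -5)

(-12, -5)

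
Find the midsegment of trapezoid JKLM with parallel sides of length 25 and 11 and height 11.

midsegment = (25 + 11) / 2 = 36 / 2 = 18

18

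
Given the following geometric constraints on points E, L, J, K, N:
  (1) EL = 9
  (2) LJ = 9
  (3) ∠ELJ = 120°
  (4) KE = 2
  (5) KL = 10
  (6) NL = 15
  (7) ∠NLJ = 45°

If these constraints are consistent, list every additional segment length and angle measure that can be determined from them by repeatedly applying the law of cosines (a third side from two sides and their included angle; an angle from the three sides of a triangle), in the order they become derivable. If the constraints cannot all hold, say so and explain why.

The constraints are consistent. Derivable facts, in order:
After 1 step:
- EJ = 9·√3
- JN ≈ 10.73
- ∠EKL = 54.9°
- ∠ELK = 10.48°
- ∠KEL = 114.62°
After 2 steps:
- ∠EJL = 30°
- ∠JEL = 30°
- ∠JNL = 36.39°
- ∠LJN = 98.61°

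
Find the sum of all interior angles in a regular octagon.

The sum of interior angles of an n-sided polygon is (n - 2) * 180.
For n = 8: (8 - 2) * 180 = 6 * 180 = 1080 degrees.

1080 degrees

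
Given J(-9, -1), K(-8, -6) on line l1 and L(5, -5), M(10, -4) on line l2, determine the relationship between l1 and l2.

Slope of line 1: m1 = (-6 - -1)/(-8 - -9) = -5/1 = -5
Slope of line 2: m2 = (-4 - -5)/(10 - 5) = 1/5 = 1/5
m1 * m2 = (-5) * (1/5) = -1 = -1, so the lines are perpendicular.

Perpendicular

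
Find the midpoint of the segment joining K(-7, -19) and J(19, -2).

M = ((x₁ + x₂)/2, (y₁ + y₂)/2)
= ((-7 + 19)/2, (-19 + -2)/2)
= (12/2, -21/2) = (6, -21/2)

(6, -21/2)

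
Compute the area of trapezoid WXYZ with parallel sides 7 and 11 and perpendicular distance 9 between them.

Area of a trapezoid = (base1 + base2) * height / 2
Area = (7 + 11) * 9 / 2
Area = 18 * 9 / 2
Area = 162 / 2
Area = 81

81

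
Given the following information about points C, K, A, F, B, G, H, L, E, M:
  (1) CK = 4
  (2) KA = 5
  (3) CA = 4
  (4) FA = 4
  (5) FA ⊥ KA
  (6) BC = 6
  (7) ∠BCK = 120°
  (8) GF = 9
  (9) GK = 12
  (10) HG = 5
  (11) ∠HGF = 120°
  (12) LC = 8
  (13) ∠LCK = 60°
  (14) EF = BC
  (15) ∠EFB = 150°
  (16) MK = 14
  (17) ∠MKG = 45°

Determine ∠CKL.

Step 1: By the law of cosines on triangle KCL: KL² = 4² + 8² − 2·4·8·cos(60°) = 48, so KL = 4·√3.
Step 2: By the inverse law of cosines on triangle CKL: cos(∠CKL) = (4² + (4·√3)² − 8²) / (2·4·4·√3) = 0/55.43 = 0, so ∠CKL = 90°.

Therefore, the measure of angle ∠CKL = 90°.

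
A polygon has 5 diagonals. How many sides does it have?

Using d = n(n - 3)/2, we solve 5 = n(n - 3)/2.
So n(n - 3) = 10.
Testing n = 5: 5 * 2 = 10 = 10. Correct.
The polygon has 5 sides.

5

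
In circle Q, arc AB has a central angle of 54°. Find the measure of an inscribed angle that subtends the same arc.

By the inscribed angle theorem, the inscribed angle is half the central angle.
Inscribed angle = 54° / 2 = 27°

27°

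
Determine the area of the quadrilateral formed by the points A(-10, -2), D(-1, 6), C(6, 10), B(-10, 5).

The Shoelace formula works by pairing each vertex with the next (cycling back to the first).
For each pair, compute x_i*y_(i+1) - x_(i+1)*y_i:
  (-10*6 - -1*-2) = -62
  (-1*10 - 6*6) = -46
  (6*5 - -10*10) = 130
  (-10*-2 - -10*5) = 70
Taking half the absolute value of the total: Area = (1/2)(92) = 46.

46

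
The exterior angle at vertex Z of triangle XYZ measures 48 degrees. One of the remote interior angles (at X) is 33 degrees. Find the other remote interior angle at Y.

The exterior angle theorem states that an exterior angle equals the sum of the two non-adjacent interior angles.
So 48 = 33 + angle Y, which gives angle Y = 48 - 33 = 15 degrees.

15 degrees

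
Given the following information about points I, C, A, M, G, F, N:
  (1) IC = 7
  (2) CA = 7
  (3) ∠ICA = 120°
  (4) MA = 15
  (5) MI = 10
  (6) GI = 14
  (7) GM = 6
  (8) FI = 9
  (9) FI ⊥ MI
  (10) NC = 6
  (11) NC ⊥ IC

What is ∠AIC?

Step 1: By the law of cosines on triangle ICA: IA² = 7² + 7² − 2·7·7·cos(120°) = 147, so IA = 7·√3.
Step 2: By the inverse law of cosines on triangle AIC: cos(∠AIC) = ((7·√3)² + 7² − 7²) / (2·7·√3·7) = 147/169.74 = 0.866, so ∠AIC = 30°.

Therefore, the measure of angle ∠AIC = 30°.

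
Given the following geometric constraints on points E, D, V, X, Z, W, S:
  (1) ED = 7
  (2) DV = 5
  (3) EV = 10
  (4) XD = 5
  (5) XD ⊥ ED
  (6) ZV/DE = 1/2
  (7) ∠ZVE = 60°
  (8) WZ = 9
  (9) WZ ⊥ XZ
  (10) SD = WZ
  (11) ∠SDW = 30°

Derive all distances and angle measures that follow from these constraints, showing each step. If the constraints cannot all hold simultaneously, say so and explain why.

The constraints are consistent.

From the given relations:
  ZV = 1/2·DE = 1/2·7 ≈ 3.5
  SD = WZ = 9

Step 1: From ED = 7, DX = 5, and ∠EDX = 90°, by the law of cosines:
  EX² = ED² + DX² - 2·ED·DX·cos(90°) = 49 + 25 - 0 = 74
  EX = √74

Step 2: From EV = 10, VZ = 3.5, and ∠EVZ = 60°, by the law of cosines:
  EZ² = EV² + VZ² - 2·EV·VZ·cos(60°) = 100 + 12.25 - 35 = 77.25
  EZ ≈ 8.79

Step 3: From ED = 7, EV = 10, DV = 5, by the inverse law of cosines:
  cos(∠DEV) = (ED² + EV² - DV²) / (2·ED·EV)
  ∠DEV = 27.66°

Step 4: From DE = 7, DV = 5, EV = 10, by the inverse law of cosines:
  cos(∠EDV) = (DE² + DV² - EV²) / (2·DE·DV)
  ∠EDV = 111.8°

Step 5: From VD = 5, VE = 10, DE = 7, by the inverse law of cosines:
  cos(∠DVE) = (VD² + VE² - DE²) / (2·VD·VE)
  ∠DVE = 40.54°

Step 6: From ED = 7, EX = √74, DX = 5, by the inverse law of cosines:
  cos(∠DEX) = (ED² + EX² - DX²) / (2·ED·EX)
  ∠DEX = 35.54°

Step 7: From EV = 10, EZ = 8.79, VZ = 3.5, by the inverse law of cosines:
  cos(∠VEZ) = (EV² + EZ² - VZ²) / (2·EV·EZ)
  ∠VEZ = 20.17°

Step 8: From XD = 5, XE = √74, DE = 7, by the inverse law of cosines:
  cos(∠DXE) = (XD² + XE² - DE²) / (2·XD·XE)
  ∠DXE = 54.46°

Step 9: From ZE = 8.79, ZV = 3.5, EV = 10, by the inverse law of cosines:
  cos(∠EZV) = (ZE² + ZV² - EV²) / (2·ZE·ZV)
  ∠EZV = 99.83°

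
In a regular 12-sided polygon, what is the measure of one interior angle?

Each interior angle of a regular n-gon is (n - 2) * 180 / n.
For n = 12: (12 - 2) * 180 / 12 = 1800/12 = 150 degrees.

150 degrees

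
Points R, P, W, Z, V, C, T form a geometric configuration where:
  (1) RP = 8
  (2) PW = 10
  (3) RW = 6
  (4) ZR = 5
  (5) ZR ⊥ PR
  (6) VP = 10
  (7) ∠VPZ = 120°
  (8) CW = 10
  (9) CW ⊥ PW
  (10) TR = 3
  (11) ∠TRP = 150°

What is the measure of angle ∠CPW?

Step 1: By the law of cosines on triangle PWC: PC² = 10² + 10² − 2·10·10·cos(90°) = 200, so PC = 10·√2.
Step 2: By the inverse law of cosines on triangle CPW: cos(∠CPW) = ((10·√2)² + 10² − 10²) / (2·10·√2·10) = 200/282.84 = 0.7071, so ∠CPW = 45°.

Therefore, the measure of angle ∠CPW = 45°.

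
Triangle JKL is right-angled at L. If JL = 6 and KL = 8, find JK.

JK = sqrt(6^2 + 8^2) = sqrt(100) = 10

10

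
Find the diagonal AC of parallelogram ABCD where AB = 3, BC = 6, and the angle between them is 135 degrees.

Using the law of cosines:
d^2 = 3^2 + 6^2 - 2(3)(6)cos(135 degrees)
d^2 = 9 + 36 - 36*-sqrt(2)/2
d^2 = 18*sqrt(2) + 45
d = 3*sqrt(2*sqrt(2) + 5)

3*sqrt(2*sqrt(2) + 5)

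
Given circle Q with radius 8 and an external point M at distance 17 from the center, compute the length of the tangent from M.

tangent = √(d² - r²) = √(17² - 8²) = √(289 - 64) = √225 = 15

15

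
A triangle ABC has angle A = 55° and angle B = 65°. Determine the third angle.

Let angle C = x. Then 55 + 65 + x = 180.
x = 180 - 120 = 60 degrees.

60 degrees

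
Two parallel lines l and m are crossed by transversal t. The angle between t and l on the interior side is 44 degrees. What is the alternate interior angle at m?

Alternate interior angles formed by parallel lines and a transversal are equal.
The given angle is 44 degrees.
The alternate interior angle = 44 degrees.

44 degrees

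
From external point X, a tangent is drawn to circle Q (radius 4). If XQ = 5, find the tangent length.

Let T be the point of tangency. Then QT ⊥ XT (radius ⊥ tangent).
In right triangle QTX: QX² = QT² + XT²
5² = 4² + XT²
XT² = 9, XT = 3

3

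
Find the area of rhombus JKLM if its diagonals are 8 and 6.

The diagonals of a rhombus divide it into four right triangles.
Each triangle has legs 8/ 2 = 4 and 6/2 = 3, so each has area (1/2)*4*3 = 6.
Four such triangles give total area = (d1 * d2) / 2 = 24.

24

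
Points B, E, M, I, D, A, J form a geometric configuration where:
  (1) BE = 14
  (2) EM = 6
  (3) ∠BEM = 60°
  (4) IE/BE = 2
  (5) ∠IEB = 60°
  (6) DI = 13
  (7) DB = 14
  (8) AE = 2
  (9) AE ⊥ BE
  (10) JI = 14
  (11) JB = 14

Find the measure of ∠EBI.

From the given relations: IE = 2·BE = 2·14 = 28.
Step 1: By the law of cosines on triangle BEI: BI² = 14² + 28² − 2·14·28·cos(60°) = 588, so BI = 14·√3.
Step 2: By the inverse law of cosines on triangle EBI: cos(∠EBI) = (14² + (14·√3)² − 28²) / (2·14·14·√3) = 0/678.96 = 0, so ∠EBI = 90°.

Therefore, the measure of angle ∠EBI = 90°.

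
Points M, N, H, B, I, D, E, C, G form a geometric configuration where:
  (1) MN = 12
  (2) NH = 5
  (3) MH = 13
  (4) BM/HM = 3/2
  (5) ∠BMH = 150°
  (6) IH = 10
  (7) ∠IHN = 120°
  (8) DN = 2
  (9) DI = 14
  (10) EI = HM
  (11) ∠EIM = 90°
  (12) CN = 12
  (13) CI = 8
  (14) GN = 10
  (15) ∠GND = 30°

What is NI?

Step 1: By the law of cosines on triangle NHI: NI² = 5² + 10² − 2·5·10·cos(120°) = 175, so NI = 5·√7.

Therefore, the length of NI = 5·√7.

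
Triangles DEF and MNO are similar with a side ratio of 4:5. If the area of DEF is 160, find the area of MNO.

The ratio of areas of similar triangles = (side ratio)^2.
Side ratio = 4:5, so area ratio = 16:25.
Area of MNO / Area of DEF = 25/16
Area of MNO = 160 * 25/16 = 250

250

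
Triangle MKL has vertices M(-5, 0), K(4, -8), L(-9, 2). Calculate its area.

Using the Shoelace formula for a triangle:
Area = (1/2)|x0(y1 - y2) + x1(y2 - y0) + x2(y0 - y1)|
Area = (1/2)|-5(-8 - 2) + 4(2 - 0) + -9(0 - -8)|
Area = (1/2)|50 + 8 + -72|
Area = (1/2)|-14|
Area = (1/2)(14)
Area = 7

7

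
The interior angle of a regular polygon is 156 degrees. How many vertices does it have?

Each interior angle of a regular n-gon is (n - 2) * 180 / n.
Setting this equal to 156:
(n - 2) * 180 / n = 156
Each exterior angle = 180 - 156 = 24 degrees.
Since exterior angles sum to 360: n = 360 / 24 = 15.

15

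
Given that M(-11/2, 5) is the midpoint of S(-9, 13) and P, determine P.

Using the midpoint formula: M = ((x1 + x2)/2, (y1 + y2)/2)
We know M = (-11/2, 5) and S = (-9, 13)
For x: -11/2 = (-9 + x2)/2, so x2 = 2*-11/2 - -9 = -2
For y: 5 = (13 + y2)/2, so y2 = 2*5 - 13 = -3
P = (-2, -3)

(-2, -3)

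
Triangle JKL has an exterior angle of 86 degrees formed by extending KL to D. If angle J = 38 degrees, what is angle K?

The exterior angle theorem states that an exterior angle equals the sum of the two non-adjacent interior angles.
So 86 = 38 + angle K, which gives angle K = 86 - 38 = 48 degrees.

48 degrees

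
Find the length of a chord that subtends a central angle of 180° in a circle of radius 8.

Chord = 2(8) sin(90°) = 16

16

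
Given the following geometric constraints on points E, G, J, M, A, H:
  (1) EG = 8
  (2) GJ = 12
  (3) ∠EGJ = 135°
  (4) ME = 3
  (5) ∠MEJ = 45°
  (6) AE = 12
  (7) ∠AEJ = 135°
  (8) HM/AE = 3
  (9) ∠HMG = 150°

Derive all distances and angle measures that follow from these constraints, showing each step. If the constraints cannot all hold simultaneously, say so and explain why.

The constraints are consistent.

From the given relations:
  HM = 3·AE = 3·12 = 36

Step 1: From EG = 8, GJ = 12, and ∠EGJ = 135°, by the law of cosines:
  EJ² = EG² + GJ² - 2·EG·GJ·cos(135°) = 64 + 144 + 135.8 = 343.8
  EJ ≈ 18.54

Step 2: From JE = 18.54, EM = 3, and ∠JEM = 45°, by the law of cosines:
  JM² = JE² + EM² - 2·JE·EM·cos(45°) = 343.8 + 9 - 78.66 = 274.1
  JM ≈ 16.56

Step 3: From JE = 18.54, EA = 12, and ∠JEA = 135°, by the law of cosines:
  JA² = JE² + EA² - 2·JE·EA·cos(135°) = 343.8 + 144 + 314.6 = 802.4
  JA ≈ 28.33

Step 4: From EG = 8, EJ = 18.54, GJ = 12, by the inverse law of cosines:
  cos(∠GEJ) = (EG² + EJ² - GJ²) / (2·EG·EJ)
  ∠GEJ = 27.24°

Step 5: From JE = 18.54, JG = 12, EG = 8, by the inverse law of cosines:
  cos(∠EJG) = (JE² + JG² - EG²) / (2·JE·JG)
  ∠EJG = 17.76°

Step 6: From JA = 28.33, JE = 18.54, AE = 12, by the inverse law of cosines:
  cos(∠AJE) = (JA² + JE² - AE²) / (2·JA·JE)
  ∠AJE = 17.43°

Step 7: From JE = 18.54, JM = 16.56, EM = 3, by the inverse law of cosines:
  cos(∠EJM) = (JE² + JM² - EM²) / (2·JE·JM)
  ∠EJM = 7.36°

Step 8: From ME = 3, MJ = 16.56, EJ = 18.54, by the inverse law of cosines:
  cos(∠EMJ) = (ME² + MJ² - EJ²) / (2·ME·MJ)
  ∠EMJ = 127.64°

Step 9: From AE = 12, AJ = 28.33, EJ = 18.54, by the inverse law of cosines:
  cos(∠EAJ) = (AE² + AJ² - EJ²) / (2·AE·AJ)
  ∠EAJ = 27.57°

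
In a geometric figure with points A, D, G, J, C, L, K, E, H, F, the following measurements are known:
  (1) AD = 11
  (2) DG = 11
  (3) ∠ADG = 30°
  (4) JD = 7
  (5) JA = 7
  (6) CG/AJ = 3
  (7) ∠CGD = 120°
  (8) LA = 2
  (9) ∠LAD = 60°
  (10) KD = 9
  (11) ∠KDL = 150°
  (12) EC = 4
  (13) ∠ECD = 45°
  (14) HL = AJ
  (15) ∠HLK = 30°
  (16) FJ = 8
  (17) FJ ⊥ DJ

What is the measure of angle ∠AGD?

Step 1: By the law of cosines on triangle GDA: GA² = 11² + 11² − 2·11·11·cos(30°) = 32.42, so GA ≈ 5.69.
Step 2: By the inverse law of cosines on triangle AGD: cos(∠AGD) = (5.69² + 11² − 11²) / (2·5.69·11) = 32.42/125.27 = 0.2588, so ∠AGD = 75°.

Therefore, the measure of angle ∠AGD = 75°.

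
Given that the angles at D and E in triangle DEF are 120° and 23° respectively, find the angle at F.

By the triangle angle sum property, the three interior angles of any triangle add up to 180°.
We know angle D = 120° and angle E = 23°, so their sum is 143°.
Therefore angle F = 180° - 143° = 37°.

37 degrees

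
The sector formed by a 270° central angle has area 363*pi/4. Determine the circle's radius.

r² = 360 × 363*pi/4 / (π × 270) = 121, so r = 11.

11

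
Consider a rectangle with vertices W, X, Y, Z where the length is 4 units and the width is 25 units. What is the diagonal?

d = sqrt(4^2 + 25^2) = sqrt(641)

sqrt(641)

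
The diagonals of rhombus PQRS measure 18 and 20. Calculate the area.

Area = (18 * 20) / 2 = 360 / 2 = 180

180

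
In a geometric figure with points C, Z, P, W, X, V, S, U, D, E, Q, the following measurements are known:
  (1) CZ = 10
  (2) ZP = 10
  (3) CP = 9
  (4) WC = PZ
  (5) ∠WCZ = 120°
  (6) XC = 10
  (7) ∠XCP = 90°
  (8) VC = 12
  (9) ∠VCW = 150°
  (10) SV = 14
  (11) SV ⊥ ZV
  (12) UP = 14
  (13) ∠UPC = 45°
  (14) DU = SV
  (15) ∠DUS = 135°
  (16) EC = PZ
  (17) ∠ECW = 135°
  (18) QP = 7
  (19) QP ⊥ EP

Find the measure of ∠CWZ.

From the given relations: WC = PZ = 10.
Step 1: By the law of cosines on triangle WCZ: WZ² = 10² + 10² − 2·10·10·cos(120°) = 300, so WZ = 10·√3.
Step 2: By the inverse law of cosines on triangle CWZ: cos(∠CWZ) = (10² + (10·√3)² − 10²) / (2·10·10·√3) = 300/346.41 = 0.866, so ∠CWZ = 30°.

Therefore, the measure of angle ∠CWZ = 30°.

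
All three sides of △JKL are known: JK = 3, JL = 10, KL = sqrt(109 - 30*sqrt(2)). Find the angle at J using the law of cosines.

cos(J) = (3² + 10² - (sqrt(109 - 30*sqrt(2)))²) / (2 × 3 × 10) = sqrt(2)/2, so J = arccos(sqrt(2)/2) = 45°.

45°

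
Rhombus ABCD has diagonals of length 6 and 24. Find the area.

Area of a rhombus = (d1 * d2) / 2
Area = (6 * 24) / 2
Area = 144 / 2
Area = 72

72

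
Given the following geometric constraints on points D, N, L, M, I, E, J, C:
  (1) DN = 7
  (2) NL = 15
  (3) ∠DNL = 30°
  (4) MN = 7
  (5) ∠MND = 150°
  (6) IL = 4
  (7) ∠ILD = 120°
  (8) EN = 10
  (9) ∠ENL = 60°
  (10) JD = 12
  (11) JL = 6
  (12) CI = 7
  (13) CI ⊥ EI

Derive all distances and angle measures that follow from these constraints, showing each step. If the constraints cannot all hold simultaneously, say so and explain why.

The constraints are consistent.

Step 1: From DN = 7, NL = 15, and ∠DNL = 30°, by the law of cosines:
  DL² = DN² + NL² - 2·DN·NL·cos(30°) = 49 + 225 - 181.9 = 92.13
  DL ≈ 9.6

Step 2: From DN = 7, NM = 7, and ∠DNM = 150°, by the law of cosines:
  DM² = DN² + NM² - 2·DN·NM·cos(150°) = 49 + 49 + 84.87 = 182.9
  DM ≈ 13.52

Step 3: From LN = 15, NE = 10, and ∠LNE = 60°, by the law of cosines:
  LE² = LN² + NE² - 2·LN·NE·cos(60°) = 225 + 100 - 150 = 175
  LE = 5·√7

Step 4: From DL = 9.6, LI = 4, and ∠DLI = 120°, by the law of cosines:
  DI² = DL² + LI² - 2·DL·LI·cos(120°) = 92.13 + 16 + 38.39 = 146.5
  DI ≈ 12.1

Step 5: From DJ = 12, DL = 9.6, JL = 6, by the inverse law of cosines:
  cos(∠JDL) = (DJ² + DL² - JL²) / (2·DJ·DL)
  ∠JDL = 29.69°

Step 6: From DL = 9.6, DN = 7, LN = 15, by the inverse law of cosines:
  cos(∠LDN) = (DL² + DN² - LN²) / (2·DL·DN)
  ∠LDN = 128.61°

Step 7: From DM = 13.52, DN = 7, MN = 7, by the inverse law of cosines:
  cos(∠MDN) = (DM² + DN² - MN²) / (2·DM·DN)
  ∠MDN = 15°

Step 8: From LD = 9.6, LJ = 6, DJ = 12, by the inverse law of cosines:
  cos(∠DLJ) = (LD² + LJ² - DJ²) / (2·LD·LJ)
  ∠DLJ = 97.92°

Step 9: From LD = 9.6, LN = 15, DN = 7, by the inverse law of cosines:
  cos(∠DLN) = (LD² + LN² - DN²) / (2·LD·LN)
  ∠DLN = 21.39°

Step 10: From LE = 5·√7, LN = 15, EN = 10, by the inverse law of cosines:
  cos(∠ELN) = (LE² + LN² - EN²) / (2·LE·LN)
  ∠ELN = 40.89°

Step 11: From MD = 13.52, MN = 7, DN = 7, by the inverse law of cosines:
  cos(∠DMN) = (MD² + MN² - DN²) / (2·MD·MN)
  ∠DMN = 15°

Step 12: From EL = 5·√7, EN = 10, LN = 15, by the inverse law of cosines:
  cos(∠LEN) = (EL² + EN² - LN²) / (2·EL·EN)
  ∠LEN = 79.11°

Step 13: From JD = 12, JL = 6, DL = 9.6, by the inverse law of cosines:
  cos(∠DJL) = (JD² + JL² - DL²) / (2·JD·JL)
  ∠DJL = 52.4°

Step 14: From DI = 12.1, DL = 9.6, IL = 4, by the inverse law of cosines:
  cos(∠IDL) = (DI² + DL² - IL²) / (2·DI·DL)
  ∠IDL = 16.63°

Step 15: From ID = 12.1, IL = 4, DL = 9.6, by the inverse law of cosines:
  cos(∠DIL) = (ID² + IL² - DL²) / (2·ID·IL)
  ∠DIL = 43.37°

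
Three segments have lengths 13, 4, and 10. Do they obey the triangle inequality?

For three segments to close into a triangle, no single side can be as long as the other two combined.
The longest side is 13, and 4 + 10 = 14 > 13.
A triangle can be formed.

Yes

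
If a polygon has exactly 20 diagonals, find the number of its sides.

Using d = n(n - 3)/2, we solve 20 = n(n - 3)/2.
So n(n - 3) = 40.
Testing n = 8: 8 * 5 = 40 = 40. Correct.
The polygon has 8 sides.

8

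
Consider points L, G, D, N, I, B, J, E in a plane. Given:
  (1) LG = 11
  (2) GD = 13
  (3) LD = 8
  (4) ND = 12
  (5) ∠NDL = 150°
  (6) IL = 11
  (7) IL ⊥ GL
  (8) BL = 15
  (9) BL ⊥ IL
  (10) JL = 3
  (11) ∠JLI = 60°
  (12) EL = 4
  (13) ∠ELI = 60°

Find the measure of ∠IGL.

Step 1: By the law of cosines on triangle GLI: GI² = 11² + 11² − 2·11·11·cos(90°) = 242, so GI = 11·√2.
Step 2: By the inverse law of cosines on triangle IGL: cos(∠IGL) = ((11·√2)² + 11² − 11²) / (2·11·√2·11) = 242/342.24 = 0.7071, so ∠IGL = 45°.

Therefore, the measure of angle ∠IGL = 45°.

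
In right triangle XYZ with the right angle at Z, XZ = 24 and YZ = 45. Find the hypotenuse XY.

XY = sqrt(24^2 + 45^2) = sqrt(2601) = 51

51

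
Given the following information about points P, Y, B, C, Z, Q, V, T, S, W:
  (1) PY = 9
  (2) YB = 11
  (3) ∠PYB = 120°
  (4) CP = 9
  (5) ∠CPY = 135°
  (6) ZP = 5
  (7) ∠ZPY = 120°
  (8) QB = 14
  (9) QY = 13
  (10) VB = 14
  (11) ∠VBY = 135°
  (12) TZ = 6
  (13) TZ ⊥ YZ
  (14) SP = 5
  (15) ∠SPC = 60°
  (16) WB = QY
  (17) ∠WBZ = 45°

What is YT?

Step 1: By the law of cosines on triangle ZPY: ZY² = 5² + 9² − 2·5·9·cos(120°) = 151, so ZY = √151.
Step 2: By the law of cosines on triangle YZT: YT² = √151² + 6² − 2·√151·6·cos(90°) = 187, so YT = √187.

Therefore, the length of YT = √187.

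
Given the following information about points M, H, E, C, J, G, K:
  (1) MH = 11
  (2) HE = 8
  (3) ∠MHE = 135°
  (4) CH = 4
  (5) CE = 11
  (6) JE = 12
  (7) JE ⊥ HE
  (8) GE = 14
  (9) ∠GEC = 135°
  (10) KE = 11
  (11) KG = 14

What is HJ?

Step 1: By the law of cosines on triangle HEJ: HJ² = 8² + 12² − 2·8·12·cos(90°) = 208, so HJ = 4·√13.

Therefore, the length of HJ = 4·√13.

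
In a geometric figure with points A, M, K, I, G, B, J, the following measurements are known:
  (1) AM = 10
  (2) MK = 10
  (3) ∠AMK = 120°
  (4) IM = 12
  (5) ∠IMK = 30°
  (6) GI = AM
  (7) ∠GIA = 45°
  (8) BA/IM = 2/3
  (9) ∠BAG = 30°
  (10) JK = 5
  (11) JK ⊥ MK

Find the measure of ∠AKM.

Step 1: By the law of cosines on triangle KMA: KA² = 10² + 10² − 2·10·10·cos(120°) = 300, so KA = 10·√3.
Step 2: By the inverse law of cosines on triangle AKM: cos(∠AKM) = ((10·√3)² + 10² − 10²) / (2·10·√3·10) = 300/346.41 = 0.866, so ∠AKM = 30°.

Therefore, the measure of angle ∠AKM = 30°.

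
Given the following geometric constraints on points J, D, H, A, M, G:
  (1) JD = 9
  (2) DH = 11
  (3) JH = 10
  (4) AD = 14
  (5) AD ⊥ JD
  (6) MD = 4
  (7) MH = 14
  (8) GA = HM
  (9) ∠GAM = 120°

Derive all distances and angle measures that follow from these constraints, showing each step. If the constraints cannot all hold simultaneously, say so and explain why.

The constraints are consistent.

From the given relations:
  GA = HM = 14

Step 1: From JD = 9, DA = 14, and ∠JDA = 90°, by the law of cosines:
  JA² = JD² + DA² - 2·JD·DA·cos(90°) = 81 + 196 - 0 = 277
  JA ≈ 16.64

Step 2: From JD = 9, JH = 10, DH = 11, by the inverse law of cosines:
  cos(∠DJH) = (JD² + JH² - DH²) / (2·JD·JH)
  ∠DJH = 70.53°

Step 3: From DH = 11, DJ = 9, HJ = 10, by the inverse law of cosines:
  cos(∠HDJ) = (DH² + DJ² - HJ²) / (2·DH·DJ)
  ∠HDJ = 58.99°

Step 4: From DH = 11, DM = 4, HM = 14, by the inverse law of cosines:
  cos(∠HDM) = (DH² + DM² - HM²) / (2·DH·DM)
  ∠HDM = 132.1°

Step 5: From HD = 11, HJ = 10, DJ = 9, by the inverse law of cosines:
  cos(∠DHJ) = (HD² + HJ² - DJ²) / (2·HD·HJ)
  ∠DHJ = 50.48°

Step 6: From HD = 11, HM = 14, DM = 4, by the inverse law of cosines:
  cos(∠DHM) = (HD² + HM² - DM²) / (2·HD·HM)
  ∠DHM = 12.24°

Step 7: From MD = 4, MH = 14, DH = 11, by the inverse law of cosines:
  cos(∠DMH) = (MD² + MH² - DH²) / (2·MD·MH)
  ∠DMH = 35.66°

Step 8: From JA = 16.64, JD = 9, AD = 14, by the inverse law of cosines:
  cos(∠AJD) = (JA² + JD² - AD²) / (2·JA·JD)
  ∠AJD = 57.26°

Step 9: From AD = 14, AJ = 16.64, DJ = 9, by the inverse law of cosines:
  cos(∠DAJ) = (AD² + AJ² - DJ²) / (2·AD·AJ)
  ∠DAJ = 32.74°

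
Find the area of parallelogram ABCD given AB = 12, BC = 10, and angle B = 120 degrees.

Area = a * b * sin(theta)
Area = 12 * 10 * sin(120 degrees)
Area = 120 * sqrt(3)/2
Area = 60*sqrt(3)

60*sqrt(3)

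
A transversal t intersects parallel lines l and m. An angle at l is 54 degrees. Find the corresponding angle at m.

When a transversal crosses parallel lines, angles in the same position at each intersection are called corresponding angles.
These are always equal, so the answer is 54 degrees.

54 degrees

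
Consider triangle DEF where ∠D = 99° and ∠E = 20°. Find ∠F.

Let angle F = x. Then 99 + 20 + x = 180.
x = 180 - 119 = 61 degrees.

61 degrees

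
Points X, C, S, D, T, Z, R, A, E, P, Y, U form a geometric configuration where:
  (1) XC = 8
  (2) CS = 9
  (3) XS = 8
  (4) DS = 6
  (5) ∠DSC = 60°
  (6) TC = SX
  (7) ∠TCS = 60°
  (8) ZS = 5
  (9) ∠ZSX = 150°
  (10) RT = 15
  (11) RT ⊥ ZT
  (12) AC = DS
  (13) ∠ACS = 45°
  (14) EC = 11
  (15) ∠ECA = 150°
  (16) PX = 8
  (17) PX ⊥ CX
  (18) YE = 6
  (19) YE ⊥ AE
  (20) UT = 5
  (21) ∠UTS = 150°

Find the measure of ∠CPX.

Step 1: By the law of cosines on triangle PXC: PC² = 8² + 8² − 2·8·8·cos(90°) = 128, so PC = 8·√2.
Step 2: By the inverse law of cosines on triangle CPX: cos(∠CPX) = ((8·√2)² + 8² − 8²) / (2·8·√2·8) = 128/181.02 = 0.7071, so ∠CPX = 45°.

Therefore, the measure of angle ∠CPX = 45°.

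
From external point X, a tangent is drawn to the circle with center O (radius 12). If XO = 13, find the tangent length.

The tangent, radius, and line from the external point to the center form a right triangle.
The right angle is where the tangent meets the radius.
By the Pythagorean theorem: tangent² + 12² = 13²
tangent² = 169 - 144 = 25
tangent = 5

5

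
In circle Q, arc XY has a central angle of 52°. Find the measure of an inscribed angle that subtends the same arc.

By the inscribed angle theorem, the inscribed angle is half the central angle.
Inscribed angle = 52° / 2 = 26°

26°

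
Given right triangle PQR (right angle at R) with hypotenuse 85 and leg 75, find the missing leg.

QR = sqrt(85^2 - 75^2) = sqrt(1600) = 40

40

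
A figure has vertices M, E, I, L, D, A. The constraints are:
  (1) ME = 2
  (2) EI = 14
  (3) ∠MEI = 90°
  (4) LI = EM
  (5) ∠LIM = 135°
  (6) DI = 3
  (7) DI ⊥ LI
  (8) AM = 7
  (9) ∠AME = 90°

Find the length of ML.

From the given relations: LI = EM = 2.
Step 1: By the law of cosines on triangle IEM: IM² = 14² + 2² − 2·14·2·cos(90°) = 200, so IM = 10·√2.
Step 2: By the law of cosines on triangle MIL: ML² = (10·√2)² + 2² − 2·10·√2·2·cos(135°) = 244, so ML = 2·√61.

Therefore, the length of ML = 2·√61.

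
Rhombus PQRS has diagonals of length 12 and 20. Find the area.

Area of a rhombus = (d1 * d2) / 2
Area = (12 * 20) / 2
Area = 240 / 2
Area = 120

120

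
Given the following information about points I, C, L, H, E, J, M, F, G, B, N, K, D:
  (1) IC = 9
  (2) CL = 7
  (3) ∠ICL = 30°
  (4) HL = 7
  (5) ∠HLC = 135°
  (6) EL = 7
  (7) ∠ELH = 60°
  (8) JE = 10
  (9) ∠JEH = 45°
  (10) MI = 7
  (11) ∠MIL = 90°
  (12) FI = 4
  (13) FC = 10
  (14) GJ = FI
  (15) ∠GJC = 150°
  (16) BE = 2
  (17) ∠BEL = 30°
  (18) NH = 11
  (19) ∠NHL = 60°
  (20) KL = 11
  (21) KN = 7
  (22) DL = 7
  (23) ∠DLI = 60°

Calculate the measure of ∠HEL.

Step 1: By the law of cosines on triangle ELH: EH² = 7² + 7² − 2·7·7·cos(60°) = 49, so EH = 7.
Step 2: By the inverse law of cosines on triangle HEL: cos(∠HEL) = (7² + 7² − 7²) / (2·7·7) = 49/98 = 0.5, so ∠HEL = 60°.

Therefore, the measure of angle ∠HEL = 60°.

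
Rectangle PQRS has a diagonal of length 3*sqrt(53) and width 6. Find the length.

The diagonal of a rectangle forms a right triangle with the two sides.
Rearranging the Pythagorean theorem: missing side = sqrt(d^2 - known^2).
= sqrt(477 - 36) = sqrt(441) = 21.

21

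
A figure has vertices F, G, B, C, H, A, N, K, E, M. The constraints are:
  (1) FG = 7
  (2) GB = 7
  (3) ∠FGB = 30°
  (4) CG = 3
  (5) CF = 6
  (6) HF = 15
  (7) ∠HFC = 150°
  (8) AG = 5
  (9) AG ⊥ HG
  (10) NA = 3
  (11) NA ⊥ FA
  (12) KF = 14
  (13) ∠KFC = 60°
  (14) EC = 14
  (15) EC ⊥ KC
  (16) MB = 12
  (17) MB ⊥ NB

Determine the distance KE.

Step 1: By the law of cosines on triangle CFK: CK² = 6² + 14² − 2·6·14·cos(60°) = 148, so CK = 2·√37.
Step 2: By the law of cosines on triangle KCE: KE² = (2·√37)² + 14² − 2·2·√37·14·cos(90°) = 344, so KE = 2·√86.

Therefore, the length of KE = 2·√86.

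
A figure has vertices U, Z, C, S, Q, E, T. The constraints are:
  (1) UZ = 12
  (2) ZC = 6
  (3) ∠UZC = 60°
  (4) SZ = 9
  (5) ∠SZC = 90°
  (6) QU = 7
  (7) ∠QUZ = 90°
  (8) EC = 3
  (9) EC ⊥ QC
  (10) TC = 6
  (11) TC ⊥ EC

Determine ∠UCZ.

Step 1: By the law of cosines on triangle CZU: CU² = 6² + 12² − 2·6·12·cos(60°) = 108, so CU = 6·√3.
Step 2: By the inverse law of cosines on triangle UCZ: cos(∠UCZ) = ((6·√3)² + 6² − 12²) / (2·6·√3·6) = 0/124.71 = 0, so ∠UCZ = 90°.

Therefore, the measure of angle ∠UCZ = 90°.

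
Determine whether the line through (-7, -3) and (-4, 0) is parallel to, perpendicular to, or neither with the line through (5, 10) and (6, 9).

Slope of line 1: m1 = (0 - -3)/(-4 - -7) = 3/3 = 1
Slope of line 2: m2 = (9 - 10)/(6 - 5) = -1/1 = -1
m1 * m2 = -1, so perpendicular.

Perpendicular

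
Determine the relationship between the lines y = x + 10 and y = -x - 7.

Slope of line 1: m1 = 1
Slope of line 2: m2 = -1
m1 * m2 = -1, so perpendicular.

Perpendicular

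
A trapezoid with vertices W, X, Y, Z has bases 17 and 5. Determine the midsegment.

The midsegment of a trapezoid = (base1 + base2) / 2
midsegment = (17 + 5) / 2
midsegment = 22 / 2
midsegment = 11

11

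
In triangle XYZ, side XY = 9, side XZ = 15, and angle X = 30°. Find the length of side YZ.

Law of cosines: YZ^2 = 9^2 + 15^2 - 2(9)(15)cos(30°) = 306 - 135*sqrt(3), so YZ = 3*sqrt(34 - 15*sqrt(3)).

3*sqrt(34 - 15*sqrt(3))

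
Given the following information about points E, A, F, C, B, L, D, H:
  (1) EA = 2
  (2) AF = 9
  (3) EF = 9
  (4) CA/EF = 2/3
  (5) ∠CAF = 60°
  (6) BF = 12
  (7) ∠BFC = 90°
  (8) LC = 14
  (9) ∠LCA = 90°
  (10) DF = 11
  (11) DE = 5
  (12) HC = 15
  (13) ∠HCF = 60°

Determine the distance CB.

From the given relations: CA = 2/3·EF = 2/3·9 = 6.
Step 1: By the law of cosines on triangle FAC: FC² = 9² + 6² − 2·9·6·cos(60°) = 63, so FC = 3·√7.
Step 2: By the law of cosines on triangle CFB: CB² = (3·√7)² + 12² − 2·3·√7·12·cos(90°) = 207, so CB = 3·√23.

Therefore, the length of CB = 3·√23.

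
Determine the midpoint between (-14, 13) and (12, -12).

The midpoint is the point halfway along the segment.
Move half the horizontal distance: -14 + (12 - -14)/2 = -14 + 26/2 = -1
Move half the vertical distance: 13 + (-12 - 13)/2 = 13 + -25/2 = 1/2
Midpoint = (-1, 1/2)

(-1, 1/2)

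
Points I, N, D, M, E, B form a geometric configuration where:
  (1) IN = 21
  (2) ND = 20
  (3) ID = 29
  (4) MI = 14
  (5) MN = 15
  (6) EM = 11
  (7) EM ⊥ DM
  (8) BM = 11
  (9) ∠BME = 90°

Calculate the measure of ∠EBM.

Step 1: By the law of cosines on triangle BME: BE² = 11² + 11² − 2·11·11·cos(90°) = 242, so BE = 11·√2.
Step 2: By the inverse law of cosines on triangle EBM: cos(∠EBM) = ((11·√2)² + 11² − 11²) / (2·11·√2·11) = 242/342.24 = 0.7071, so ∠EBM = 45°.

Therefore, the measure of angle ∠EBM = 45°.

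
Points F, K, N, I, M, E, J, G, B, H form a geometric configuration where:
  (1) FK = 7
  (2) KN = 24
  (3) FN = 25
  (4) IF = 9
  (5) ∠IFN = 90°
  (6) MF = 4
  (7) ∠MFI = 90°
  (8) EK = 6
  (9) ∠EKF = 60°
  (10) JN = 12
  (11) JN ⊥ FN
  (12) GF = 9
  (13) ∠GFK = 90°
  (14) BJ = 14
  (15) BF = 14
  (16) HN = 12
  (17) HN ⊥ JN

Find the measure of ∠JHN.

Step 1: By the law of cosines on triangle HNJ: HJ² = 12² + 12² − 2·12·12·cos(90°) = 288, so HJ = 12·√2.
Step 2: By the inverse law of cosines on triangle JHN: cos(∠JHN) = ((12·√2)² + 12² − 12²) / (2·12·√2·12) = 288/407.29 = 0.7071, so ∠JHN = 45°.

Therefore, the measure of angle ∠JHN = 45°.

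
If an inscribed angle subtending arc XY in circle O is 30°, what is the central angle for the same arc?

By the inscribed angle theorem, the central angle is twice the inscribed angle.
Central angle = 2 × 30° = 60°

60°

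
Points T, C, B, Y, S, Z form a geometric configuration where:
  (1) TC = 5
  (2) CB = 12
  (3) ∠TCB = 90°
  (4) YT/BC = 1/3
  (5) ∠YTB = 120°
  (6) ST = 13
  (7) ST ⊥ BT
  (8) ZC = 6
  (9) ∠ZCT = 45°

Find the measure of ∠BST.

Step 1: By the law of cosines on triangle BCT: BT² = 12² + 5² − 2·12·5·cos(90°) = 169, so BT = 13.
Step 2: By the law of cosines on triangle STB: SB² = 13² + 13² − 2·13·13·cos(90°) = 338, so SB = 13·√2.
Step 3: By the inverse law of cosines on triangle BST: cos(∠BST) = ((13·√2)² + 13² − 13²) / (2·13·√2·13) = 338/478 = 0.7071, so ∠BST = 45°.

Therefore, the measure of angle ∠BST = 45°.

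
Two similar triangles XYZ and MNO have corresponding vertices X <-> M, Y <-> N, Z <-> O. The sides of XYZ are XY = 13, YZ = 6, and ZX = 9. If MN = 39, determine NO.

Since the triangles are similar, the ratio of corresponding sides is constant.
Scale factor k = MN / XY = 39 / 13 = 3
NO = k * YZ = 3 * 6 = 18

18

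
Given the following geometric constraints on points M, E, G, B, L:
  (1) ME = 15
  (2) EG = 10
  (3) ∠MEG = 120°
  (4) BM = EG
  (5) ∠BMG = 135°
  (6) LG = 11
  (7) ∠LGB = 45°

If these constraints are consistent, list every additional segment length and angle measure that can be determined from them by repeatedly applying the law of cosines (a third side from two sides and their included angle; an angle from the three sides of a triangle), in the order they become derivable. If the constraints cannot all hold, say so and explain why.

The constraints are consistent. Derivable facts, in order:
After 1 step:
- MG = 5·√19
After 2 steps:
- GB ≈ 29.72
- ∠EGM = 36.59°
- ∠EMG = 23.41°
After 3 steps:
- BL ≈ 23.28
- ∠BGM = 13.76°
- ∠GBM = 31.24°
After 4 steps:
- ∠BLG = 115.48°
- ∠GBL = 19.52°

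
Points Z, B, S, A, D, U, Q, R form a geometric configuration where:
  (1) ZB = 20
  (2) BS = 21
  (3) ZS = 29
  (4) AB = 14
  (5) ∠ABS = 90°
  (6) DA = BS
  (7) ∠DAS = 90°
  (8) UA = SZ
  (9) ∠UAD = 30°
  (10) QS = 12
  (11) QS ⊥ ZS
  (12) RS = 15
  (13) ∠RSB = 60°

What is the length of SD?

From the given relations: DA = BS = 21.
Step 1: By the law of cosines on triangle SBA: SA² = 21² + 14² − 2·21·14·cos(90°) = 637, so SA = 7·√13.
Step 2: By the law of cosines on triangle SAD: SD² = (7·√13)² + 21² − 2·7·√13·21·cos(90°) = 1078, so SD = 7·√22.

Therefore, the length of SD = 7·√22.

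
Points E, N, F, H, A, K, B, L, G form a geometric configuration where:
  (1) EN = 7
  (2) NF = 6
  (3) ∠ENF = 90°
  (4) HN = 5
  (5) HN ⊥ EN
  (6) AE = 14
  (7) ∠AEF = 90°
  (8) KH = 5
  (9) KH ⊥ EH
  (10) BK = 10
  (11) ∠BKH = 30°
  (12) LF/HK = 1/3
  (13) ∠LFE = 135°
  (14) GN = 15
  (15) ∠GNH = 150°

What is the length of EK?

Step 1: By the law of cosines on triangle ENH: EH² = 7² + 5² − 2·7·5·cos(90°) = 74, so EH = √74.
Step 2: By the law of cosines on triangle EHK: EK² = √74² + 5² − 2·√74·5·cos(90°) = 99, so EK = 3·√11.

Therefore, the length of EK = 3·√11.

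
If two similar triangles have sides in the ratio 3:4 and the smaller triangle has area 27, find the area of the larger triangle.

For similar figures, the area ratio equals the square of the side ratio.
Side ratio (the smaller triangle to the larger triangle) = 3:4, so area ratio = 3^2:4^2 = 9:16.
If the area of the smaller triangle is 27, then the area of the larger triangle = 27 * (16/9) = 48.

48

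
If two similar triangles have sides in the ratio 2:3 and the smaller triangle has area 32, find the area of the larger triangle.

Area ratio = (2/3)^2 = 4/9. Area of the larger triangle = 32 * 9/4 = 72.

72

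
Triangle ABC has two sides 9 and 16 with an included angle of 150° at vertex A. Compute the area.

Area = (1/2)(9)(16) sin(150°) = (1/2)(9)(16)(1/2) = 36

36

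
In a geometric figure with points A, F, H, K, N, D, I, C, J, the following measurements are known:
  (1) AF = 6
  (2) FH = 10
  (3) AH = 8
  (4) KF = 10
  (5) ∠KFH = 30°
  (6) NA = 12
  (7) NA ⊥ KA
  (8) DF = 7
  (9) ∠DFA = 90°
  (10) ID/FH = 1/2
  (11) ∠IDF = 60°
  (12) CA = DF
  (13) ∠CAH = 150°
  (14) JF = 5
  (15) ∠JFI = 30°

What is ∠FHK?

Step 1: By the law of cosines on triangle HFK: HK² = 10² + 10² − 2·10·10·cos(30°) = 26.79, so HK ≈ 5.18.
Step 2: By the inverse law of cosines on triangle FHK: cos(∠FHK) = (10² + 5.18² − 10²) / (2·10·5.18) = 26.79/103.53 = 0.2588, so ∠FHK = 75°.

Therefore, the measure of angle ∠FHK = 75°.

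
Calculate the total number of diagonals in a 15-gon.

Total line segments between 15 vertices = C(15,2) = 105.
Subtract the 15 sides: 105 - 15 = 90 diagonals.

90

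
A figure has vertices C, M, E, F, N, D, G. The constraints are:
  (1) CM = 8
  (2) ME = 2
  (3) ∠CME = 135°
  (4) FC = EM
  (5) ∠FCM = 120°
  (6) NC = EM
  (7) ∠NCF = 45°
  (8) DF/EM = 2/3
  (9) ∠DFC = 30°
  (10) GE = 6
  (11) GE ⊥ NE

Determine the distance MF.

From the given relations: FC = EM = 2.
Step 1: By the law of cosines on triangle MCF: MF² = 8² + 2² − 2·8·2·cos(120°) = 84, so MF = 2·√21.

Therefore, the length of MF = 2·√21.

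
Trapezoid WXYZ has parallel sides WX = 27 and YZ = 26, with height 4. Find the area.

A trapezoid's area equals the midsegment times the height.
The midsegment is (27 + 26) / 2 = 53/2.
Area = 53/2 * 4 = 106.

106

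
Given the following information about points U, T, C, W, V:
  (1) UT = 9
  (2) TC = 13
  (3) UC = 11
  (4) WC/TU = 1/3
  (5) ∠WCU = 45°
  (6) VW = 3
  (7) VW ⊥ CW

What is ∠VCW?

From the given relations: WC = 1/3·TU = 1/3·9 = 3.
Step 1: By the law of cosines on triangle CWV: CV² = 3² + 3² − 2·3·3·cos(90°) = 18, so CV = 3·√2.
Step 2: By the inverse law of cosines on triangle VCW: cos(∠VCW) = ((3·√2)² + 3² − 3²) / (2·3·√2·3) = 18/25.46 = 0.7071, so ∠VCW = 45°.

Therefore, the measure of angle ∠VCW = 45°.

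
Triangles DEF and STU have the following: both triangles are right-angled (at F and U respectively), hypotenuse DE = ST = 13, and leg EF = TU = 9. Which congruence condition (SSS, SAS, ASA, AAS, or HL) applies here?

Consider the given information: both triangles are right-angled (at F and U respectively), hypotenuse DE = ST = 13, and leg EF = TU = 9
This is not SAS or AAS: SAS requires two sides and the included angle between them. AAS requires two angles and a non-included side.
The correct criterion is HL. The hypotenuse and one leg of two right triangles are equal (Hypotenuse-Leg).

HL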